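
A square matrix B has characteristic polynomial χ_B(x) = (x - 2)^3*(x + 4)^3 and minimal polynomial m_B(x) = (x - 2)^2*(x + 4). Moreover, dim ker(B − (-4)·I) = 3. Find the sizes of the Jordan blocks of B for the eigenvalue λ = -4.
Block sizes for λ = -4: [1, 1, 1]

Step 1 — from the characteristic polynomial, algebraic multiplicity of λ = -4 is 3. From dim ker(B − (-4)·I) = 3, there are exactly 3 Jordan blocks for λ = -4.
Step 2 — from the minimal polynomial, the factor (x + 4) tells us the largest block for λ = -4 has size 1.
Step 3 — with total size 3, 3 blocks, and largest block 1, the block sizes (in nonincreasing order) are [1, 1, 1].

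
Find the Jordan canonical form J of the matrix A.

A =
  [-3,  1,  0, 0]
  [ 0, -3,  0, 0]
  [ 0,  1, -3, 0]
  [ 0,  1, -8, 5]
J_2(-3) ⊕ J_1(-3) ⊕ J_1(5)

The characteristic polynomial is
  det(x·I − A) = x^4 + 4*x^3 - 18*x^2 - 108*x - 135 = (x - 5)*(x + 3)^3

Eigenvalues and multiplicities (the geometric multiplicity of λ is n − rank(A − λI), which equals the number of Jordan blocks for λ):
  λ = -3: algebraic multiplicity = 3, geometric multiplicity = 2
  λ = 5: algebraic multiplicity = 1, geometric multiplicity = 1

Determining the block sizes for each eigenvalue:
  λ = -3: 2 blocks summing to 3 forces exactly one block of size 2 and the rest size 1 → block sizes [2, 1]
  λ = 5: one block (gm = 1), so the single block has size am = 1 → block sizes [1]

Assembling the blocks gives a Jordan form
J =
  [-3,  1,  0, 0]
  [ 0, -3,  0, 0]
  [ 0,  0, -3, 0]
  [ 0,  0,  0, 5]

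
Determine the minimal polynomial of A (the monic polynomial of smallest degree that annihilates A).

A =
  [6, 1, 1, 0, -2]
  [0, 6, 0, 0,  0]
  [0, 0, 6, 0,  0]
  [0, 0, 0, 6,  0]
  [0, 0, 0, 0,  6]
x^2 - 12*x + 36

The characteristic polynomial is χ_A(x) = (x - 6)^5, so the eigenvalues are known. The minimal polynomial is
  m_A(x) = Π_λ (x − λ)^{k_λ}
where k_λ is the size of the *largest* Jordan block for λ (equivalently, the smallest k with (A − λI)^k v = 0 for every generalised eigenvector v of λ).

  λ = 6: largest Jordan block has size 2, contributing (x − 6)^2

So m_A(x) = (x - 6)^2 = x^2 - 12*x + 36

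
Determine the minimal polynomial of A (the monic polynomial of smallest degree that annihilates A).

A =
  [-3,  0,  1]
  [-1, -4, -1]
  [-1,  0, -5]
x^2 + 8*x + 16

The characteristic polynomial is χ_A(x) = (x + 4)^3, so the eigenvalues are known. The minimal polynomial is
  m_A(x) = Π_λ (x − λ)^{k_λ}
where k_λ is the size of the *largest* Jordan block for λ (equivalently, the smallest k with (A − λI)^k v = 0 for every generalised eigenvector v of λ).

  λ = -4: largest Jordan block has size 2, contributing (x + 4)^2

So m_A(x) = (x + 4)^2 = x^2 + 8*x + 16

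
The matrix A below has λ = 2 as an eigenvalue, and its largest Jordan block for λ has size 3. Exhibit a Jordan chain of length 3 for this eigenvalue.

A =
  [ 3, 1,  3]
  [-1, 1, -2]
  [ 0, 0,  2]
A Jordan chain for λ = 2 of length 3:
v_1 = (1, -1, 0)ᵀ
v_2 = (3, -2, 0)ᵀ
v_3 = (0, 0, 1)ᵀ

Let N = A − (2)·I. We want v_3 with N^3 v_3 = 0 but N^2 v_3 ≠ 0; then v_{j-1} := N · v_j for j = 3, …, 2.

Pick v_3 = (0, 0, 1)ᵀ.
Then v_2 = N · v_3 = (3, -2, 0)ᵀ.
Then v_1 = N · v_2 = (1, -1, 0)ᵀ.

Sanity check: (A − (2)·I) v_1 = (0, 0, 0)ᵀ = 0. ✓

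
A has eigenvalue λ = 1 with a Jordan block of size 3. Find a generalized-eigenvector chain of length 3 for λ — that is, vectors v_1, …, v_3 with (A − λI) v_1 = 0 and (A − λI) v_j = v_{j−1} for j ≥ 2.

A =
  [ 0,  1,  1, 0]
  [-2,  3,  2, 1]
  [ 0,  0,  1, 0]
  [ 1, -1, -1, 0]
A Jordan chain for λ = 1 of length 3:
v_1 = (-1, -1, 0, 0)ᵀ
v_2 = (-1, -2, 0, 1)ᵀ
v_3 = (1, 0, 0, 0)ᵀ

Let N = A − (1)·I. We want v_3 with N^3 v_3 = 0 but N^2 v_3 ≠ 0; then v_{j-1} := N · v_j for j = 3, …, 2.

Pick v_3 = (1, 0, 0, 0)ᵀ.
Then v_2 = N · v_3 = (-1, -2, 0, 1)ᵀ.
Then v_1 = N · v_2 = (-1, -1, 0, 0)ᵀ.

Sanity check: (A − (1)·I) v_1 = (0, 0, 0, 0)ᵀ = 0. ✓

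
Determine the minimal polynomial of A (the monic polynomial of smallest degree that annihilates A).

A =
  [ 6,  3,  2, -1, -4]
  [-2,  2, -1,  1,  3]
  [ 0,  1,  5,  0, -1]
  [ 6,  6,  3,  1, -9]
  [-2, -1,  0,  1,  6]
x^2 - 8*x + 16

The characteristic polynomial is χ_A(x) = (x - 4)^5, so the eigenvalues are known. The minimal polynomial is
  m_A(x) = Π_λ (x − λ)^{k_λ}
where k_λ is the size of the *largest* Jordan block for λ (equivalently, the smallest k with (A − λI)^k v = 0 for every generalised eigenvector v of λ).

  λ = 4: largest Jordan block has size 2, contributing (x − 4)^2

So m_A(x) = (x - 4)^2 = x^2 - 8*x + 16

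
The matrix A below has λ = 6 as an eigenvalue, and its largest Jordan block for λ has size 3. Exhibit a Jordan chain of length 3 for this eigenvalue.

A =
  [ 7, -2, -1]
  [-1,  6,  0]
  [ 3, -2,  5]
A Jordan chain for λ = 6 of length 3:
v_1 = (0, -1, 2)ᵀ
v_2 = (1, -1, 3)ᵀ
v_3 = (1, 0, 0)ᵀ

Let N = A − (6)·I. We want v_3 with N^3 v_3 = 0 but N^2 v_3 ≠ 0; then v_{j-1} := N · v_j for j = 3, …, 2.

Pick v_3 = (1, 0, 0)ᵀ.
Then v_2 = N · v_3 = (1, -1, 3)ᵀ.
Then v_1 = N · v_2 = (0, -1, 2)ᵀ.

Sanity check: (A − (6)·I) v_1 = (0, 0, 0)ᵀ = 0. ✓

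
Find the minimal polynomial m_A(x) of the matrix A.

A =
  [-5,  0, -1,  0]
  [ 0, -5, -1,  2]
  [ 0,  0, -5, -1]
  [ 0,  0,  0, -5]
x^3 + 15*x^2 + 75*x + 125

The characteristic polynomial is χ_A(x) = (x + 5)^4, so the eigenvalues are known. The minimal polynomial is
  m_A(x) = Π_λ (x − λ)^{k_λ}
where k_λ is the size of the *largest* Jordan block for λ (equivalently, the smallest k with (A − λI)^k v = 0 for every generalised eigenvector v of λ).

  λ = -5: largest Jordan block has size 3, contributing (x + 5)^3

So m_A(x) = (x + 5)^3 = x^3 + 15*x^2 + 75*x + 125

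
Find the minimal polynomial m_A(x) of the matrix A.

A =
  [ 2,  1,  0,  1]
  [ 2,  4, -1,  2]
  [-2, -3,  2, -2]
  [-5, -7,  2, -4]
x^3 - 3*x^2 + 3*x - 1

The characteristic polynomial is χ_A(x) = (x - 1)^4, so the eigenvalues are known. The minimal polynomial is
  m_A(x) = Π_λ (x − λ)^{k_λ}
where k_λ is the size of the *largest* Jordan block for λ (equivalently, the smallest k with (A − λI)^k v = 0 for every generalised eigenvector v of λ).

  λ = 1: largest Jordan block has size 3, contributing (x − 1)^3

So m_A(x) = (x - 1)^3 = x^3 - 3*x^2 + 3*x - 1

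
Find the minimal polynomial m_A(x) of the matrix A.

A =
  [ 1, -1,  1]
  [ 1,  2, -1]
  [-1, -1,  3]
x^3 - 6*x^2 + 12*x - 8

The characteristic polynomial is χ_A(x) = (x - 2)^3, so the eigenvalues are known. The minimal polynomial is
  m_A(x) = Π_λ (x − λ)^{k_λ}
where k_λ is the size of the *largest* Jordan block for λ (equivalently, the smallest k with (A − λI)^k v = 0 for every generalised eigenvector v of λ).

  λ = 2: largest Jordan block has size 3, contributing (x − 2)^3

So m_A(x) = (x - 2)^3 = x^3 - 6*x^2 + 12*x - 8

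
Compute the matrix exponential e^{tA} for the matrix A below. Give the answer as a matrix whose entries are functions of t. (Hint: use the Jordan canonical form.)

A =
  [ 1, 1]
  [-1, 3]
e^{tA} =
  [-t*exp(2*t) + exp(2*t), t*exp(2*t)]
  [-t*exp(2*t), t*exp(2*t) + exp(2*t)]

Strategy: write A = P · J · P⁻¹ where J is a Jordan canonical form, so e^{tA} = P · e^{tJ} · P⁻¹, and e^{tJ} can be computed block-by-block.

A has Jordan form
J =
  [2, 1]
  [0, 2]
(up to reordering of blocks).

Per-block formulas:
  For a 2×2 Jordan block J_2(2): exp(t · J_2(2)) = e^(2t)·(I + t·N), where N is the 2×2 nilpotent shift.

After assembling e^{tJ} and conjugating by P, we get:

e^{tA} =
  [-t*exp(2*t) + exp(2*t), t*exp(2*t)]
  [-t*exp(2*t), t*exp(2*t) + exp(2*t)]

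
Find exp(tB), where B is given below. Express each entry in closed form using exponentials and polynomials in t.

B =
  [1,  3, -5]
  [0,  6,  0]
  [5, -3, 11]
e^{tB} =
  [-5*t*exp(6*t) + exp(6*t), 3*t*exp(6*t), -5*t*exp(6*t)]
  [0, exp(6*t), 0]
  [5*t*exp(6*t), -3*t*exp(6*t), 5*t*exp(6*t) + exp(6*t)]

Strategy: write B = P · J · P⁻¹ where J is a Jordan canonical form, so e^{tB} = P · e^{tJ} · P⁻¹, and e^{tJ} can be computed block-by-block.

B has Jordan form
J =
  [6, 1, 0]
  [0, 6, 0]
  [0, 0, 6]
(up to reordering of blocks).

Per-block formulas:
  For a 1×1 block at λ = 6: exp(t · [6]) = [e^(6t)].
  For a 2×2 Jordan block J_2(6): exp(t · J_2(6)) = e^(6t)·(I + t·N), where N is the 2×2 nilpotent shift.

After assembling e^{tJ} and conjugating by P, we get:

e^{tB} =
  [-5*t*exp(6*t) + exp(6*t), 3*t*exp(6*t), -5*t*exp(6*t)]
  [0, exp(6*t), 0]
  [5*t*exp(6*t), -3*t*exp(6*t), 5*t*exp(6*t) + exp(6*t)]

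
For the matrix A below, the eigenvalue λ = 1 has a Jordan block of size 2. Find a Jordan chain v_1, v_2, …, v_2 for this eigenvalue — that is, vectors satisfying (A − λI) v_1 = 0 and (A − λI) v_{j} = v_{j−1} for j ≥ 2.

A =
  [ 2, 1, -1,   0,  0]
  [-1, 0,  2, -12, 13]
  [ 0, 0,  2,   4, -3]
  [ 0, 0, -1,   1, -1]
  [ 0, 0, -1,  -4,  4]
A Jordan chain for λ = 1 of length 2:
v_1 = (1, -1, 0, 0, 0)ᵀ
v_2 = (1, 0, 0, 0, 0)ᵀ

Let N = A − (1)·I. We want v_2 with N^2 v_2 = 0 but N^1 v_2 ≠ 0; then v_{j-1} := N · v_j for j = 2, …, 2.

Pick v_2 = (1, 0, 0, 0, 0)ᵀ.
Then v_1 = N · v_2 = (1, -1, 0, 0, 0)ᵀ.

Sanity check: (A − (1)·I) v_1 = (0, 0, 0, 0, 0)ᵀ = 0. ✓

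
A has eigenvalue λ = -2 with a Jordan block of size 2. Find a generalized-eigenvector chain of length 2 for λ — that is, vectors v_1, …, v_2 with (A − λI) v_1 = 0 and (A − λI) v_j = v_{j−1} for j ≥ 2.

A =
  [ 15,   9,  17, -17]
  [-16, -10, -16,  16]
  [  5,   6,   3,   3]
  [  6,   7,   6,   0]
A Jordan chain for λ = -2 of length 2:
v_1 = (-1, 0, 1, 0)ᵀ
v_2 = (2, -2, 0, 1)ᵀ

Let N = A − (-2)·I. We want v_2 with N^2 v_2 = 0 but N^1 v_2 ≠ 0; then v_{j-1} := N · v_j for j = 2, …, 2.

Pick v_2 = (2, -2, 0, 1)ᵀ.
Then v_1 = N · v_2 = (-1, 0, 1, 0)ᵀ.

Sanity check: (A − (-2)·I) v_1 = (0, 0, 0, 0)ᵀ = 0. ✓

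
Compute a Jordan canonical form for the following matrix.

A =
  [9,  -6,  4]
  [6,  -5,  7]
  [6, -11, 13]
J_1(5) ⊕ J_2(6)

The characteristic polynomial is
  det(x·I − A) = x^3 - 17*x^2 + 96*x - 180 = (x - 6)^2*(x - 5)

Eigenvalues and multiplicities (the geometric multiplicity of λ is n − rank(A − λI), which equals the number of Jordan blocks for λ):
  λ = 5: algebraic multiplicity = 1, geometric multiplicity = 1
  λ = 6: algebraic multiplicity = 2, geometric multiplicity = 1

Determining the block sizes for each eigenvalue:
  λ = 5: one block (gm = 1), so the single block has size am = 1 → block sizes [1]
  λ = 6: one block (gm = 1), so the single block has size am = 2 → block sizes [2]

Assembling the blocks gives a Jordan form
J =
  [5, 0, 0]
  [0, 6, 1]
  [0, 0, 6]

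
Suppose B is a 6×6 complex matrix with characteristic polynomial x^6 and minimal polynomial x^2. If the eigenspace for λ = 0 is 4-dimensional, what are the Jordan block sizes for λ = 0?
Block sizes for λ = 0: [2, 2, 1, 1]

Step 1 — from the characteristic polynomial, algebraic multiplicity of λ = 0 is 6. From dim ker(B − (0)·I) = 4, there are exactly 4 Jordan blocks for λ = 0.
Step 2 — from the minimal polynomial, the factor (x − 0)^2 tells us the largest block for λ = 0 has size 2.
Step 3 — with total size 6, 4 blocks, and largest block 2, the block sizes (in nonincreasing order) are [2, 2, 1, 1].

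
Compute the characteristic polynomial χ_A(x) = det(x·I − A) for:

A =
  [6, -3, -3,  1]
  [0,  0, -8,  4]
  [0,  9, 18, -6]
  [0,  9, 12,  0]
x^4 - 24*x^3 + 216*x^2 - 864*x + 1296

Expanding det(x·I − A) (e.g. by cofactor expansion or by noting that A is similar to its Jordan form J, which has the same characteristic polynomial as A) gives
  χ_A(x) = x^4 - 24*x^3 + 216*x^2 - 864*x + 1296
which factors as (x - 6)^4. The eigenvalues (with algebraic multiplicities) are λ = 6 with multiplicity 4.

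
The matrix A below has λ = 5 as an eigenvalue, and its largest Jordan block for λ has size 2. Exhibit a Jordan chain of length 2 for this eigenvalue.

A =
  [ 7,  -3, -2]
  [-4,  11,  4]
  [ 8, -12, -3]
A Jordan chain for λ = 5 of length 2:
v_1 = (2, -4, 8)ᵀ
v_2 = (1, 0, 0)ᵀ

Let N = A − (5)·I. We want v_2 with N^2 v_2 = 0 but N^1 v_2 ≠ 0; then v_{j-1} := N · v_j for j = 2, …, 2.

Pick v_2 = (1, 0, 0)ᵀ.
Then v_1 = N · v_2 = (2, -4, 8)ᵀ.

Sanity check: (A − (5)·I) v_1 = (0, 0, 0)ᵀ = 0. ✓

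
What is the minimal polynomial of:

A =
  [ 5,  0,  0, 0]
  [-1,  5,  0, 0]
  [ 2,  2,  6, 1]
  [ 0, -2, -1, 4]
x^2 - 10*x + 25

The characteristic polynomial is χ_A(x) = (x - 5)^4, so the eigenvalues are known. The minimal polynomial is
  m_A(x) = Π_λ (x − λ)^{k_λ}
where k_λ is the size of the *largest* Jordan block for λ (equivalently, the smallest k with (A − λI)^k v = 0 for every generalised eigenvector v of λ).

  λ = 5: largest Jordan block has size 2, contributing (x − 5)^2

So m_A(x) = (x - 5)^2 = x^2 - 10*x + 25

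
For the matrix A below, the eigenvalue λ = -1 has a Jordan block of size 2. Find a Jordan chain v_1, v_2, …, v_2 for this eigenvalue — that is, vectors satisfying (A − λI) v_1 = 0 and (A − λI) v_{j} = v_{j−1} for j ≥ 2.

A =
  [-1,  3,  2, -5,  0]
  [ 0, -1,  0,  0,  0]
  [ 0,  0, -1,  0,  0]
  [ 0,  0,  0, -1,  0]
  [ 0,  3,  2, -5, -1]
A Jordan chain for λ = -1 of length 2:
v_1 = (3, 0, 0, 0, 3)ᵀ
v_2 = (0, 1, 0, 0, 0)ᵀ

Let N = A − (-1)·I. We want v_2 with N^2 v_2 = 0 but N^1 v_2 ≠ 0; then v_{j-1} := N · v_j for j = 2, …, 2.

Pick v_2 = (0, 1, 0, 0, 0)ᵀ.
Then v_1 = N · v_2 = (3, 0, 0, 0, 3)ᵀ.

Sanity check: (A − (-1)·I) v_1 = (0, 0, 0, 0, 0)ᵀ = 0. ✓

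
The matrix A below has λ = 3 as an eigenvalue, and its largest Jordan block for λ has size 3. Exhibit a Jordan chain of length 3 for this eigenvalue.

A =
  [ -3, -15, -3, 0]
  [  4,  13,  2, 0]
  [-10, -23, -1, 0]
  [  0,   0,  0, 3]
A Jordan chain for λ = 3 of length 3:
v_1 = (6, -4, 8, 0)ᵀ
v_2 = (-6, 4, -10, 0)ᵀ
v_3 = (1, 0, 0, 0)ᵀ

Let N = A − (3)·I. We want v_3 with N^3 v_3 = 0 but N^2 v_3 ≠ 0; then v_{j-1} := N · v_j for j = 3, …, 2.

Pick v_3 = (1, 0, 0, 0)ᵀ.
Then v_2 = N · v_3 = (-6, 4, -10, 0)ᵀ.
Then v_1 = N · v_2 = (6, -4, 8, 0)ᵀ.

Sanity check: (A − (3)·I) v_1 = (0, 0, 0, 0)ᵀ = 0. ✓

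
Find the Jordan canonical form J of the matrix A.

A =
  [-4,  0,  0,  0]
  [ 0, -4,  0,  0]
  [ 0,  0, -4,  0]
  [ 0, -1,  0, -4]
J_2(-4) ⊕ J_1(-4) ⊕ J_1(-4)

The characteristic polynomial is
  det(x·I − A) = x^4 + 16*x^3 + 96*x^2 + 256*x + 256 = (x + 4)^4

Eigenvalues and multiplicities (the geometric multiplicity of λ is n − rank(A − λI), which equals the number of Jordan blocks for λ):
  λ = -4: algebraic multiplicity = 4, geometric multiplicity = 3

Determining the block sizes for each eigenvalue:
  λ = -4: 3 blocks summing to 4 forces exactly one block of size 2 and the rest size 1 → block sizes [2, 1, 1]

Assembling the blocks gives a Jordan form
J =
  [-4,  1,  0,  0]
  [ 0, -4,  0,  0]
  [ 0,  0, -4,  0]
  [ 0,  0,  0, -4]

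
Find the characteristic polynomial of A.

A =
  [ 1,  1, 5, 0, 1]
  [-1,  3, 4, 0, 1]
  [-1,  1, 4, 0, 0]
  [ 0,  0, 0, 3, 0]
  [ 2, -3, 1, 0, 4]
x^5 - 15*x^4 + 90*x^3 - 270*x^2 + 405*x - 243

Expanding det(x·I − A) (e.g. by cofactor expansion or by noting that A is similar to its Jordan form J, which has the same characteristic polynomial as A) gives
  χ_A(x) = x^5 - 15*x^4 + 90*x^3 - 270*x^2 + 405*x - 243
which factors as (x - 3)^5. The eigenvalues (with algebraic multiplicities) are λ = 3 with multiplicity 5.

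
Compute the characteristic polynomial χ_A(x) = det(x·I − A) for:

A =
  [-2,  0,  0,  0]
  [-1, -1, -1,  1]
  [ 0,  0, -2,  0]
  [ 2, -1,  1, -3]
x^4 + 8*x^3 + 24*x^2 + 32*x + 16

Expanding det(x·I − A) (e.g. by cofactor expansion or by noting that A is similar to its Jordan form J, which has the same characteristic polynomial as A) gives
  χ_A(x) = x^4 + 8*x^3 + 24*x^2 + 32*x + 16
which factors as (x + 2)^4. The eigenvalues (with algebraic multiplicities) are λ = -2 with multiplicity 4.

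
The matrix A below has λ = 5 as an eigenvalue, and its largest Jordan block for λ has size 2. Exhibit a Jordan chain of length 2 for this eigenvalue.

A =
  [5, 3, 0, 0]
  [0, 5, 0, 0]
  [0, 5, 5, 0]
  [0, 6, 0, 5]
A Jordan chain for λ = 5 of length 2:
v_1 = (3, 0, 5, 6)ᵀ
v_2 = (0, 1, 0, 0)ᵀ

Let N = A − (5)·I. We want v_2 with N^2 v_2 = 0 but N^1 v_2 ≠ 0; then v_{j-1} := N · v_j for j = 2, …, 2.

Pick v_2 = (0, 1, 0, 0)ᵀ.
Then v_1 = N · v_2 = (3, 0, 5, 6)ᵀ.

Sanity check: (A − (5)·I) v_1 = (0, 0, 0, 0)ᵀ = 0. ✓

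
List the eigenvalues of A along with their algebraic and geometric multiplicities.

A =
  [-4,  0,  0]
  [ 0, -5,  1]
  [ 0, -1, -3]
λ = -4: alg = 3, geom = 2

Step 1 — factor the characteristic polynomial to read off the algebraic multiplicities:
  χ_A(x) = (x + 4)^3

Step 2 — compute geometric multiplicities via the rank-nullity identity g(λ) = n − rank(A − λI):
  rank(A − (-4)·I) = 1, so dim ker(A − (-4)·I) = n − 1 = 2

Summary:
  λ = -4: algebraic multiplicity = 3, geometric multiplicity = 2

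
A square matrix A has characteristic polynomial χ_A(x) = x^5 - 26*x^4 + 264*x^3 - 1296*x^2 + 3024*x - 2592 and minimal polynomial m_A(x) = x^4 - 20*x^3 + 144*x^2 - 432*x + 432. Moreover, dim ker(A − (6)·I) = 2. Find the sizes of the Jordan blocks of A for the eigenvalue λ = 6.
Block sizes for λ = 6: [3, 1]

Step 1 — from the characteristic polynomial, algebraic multiplicity of λ = 6 is 4. From dim ker(A − (6)·I) = 2, there are exactly 2 Jordan blocks for λ = 6.
Step 2 — from the minimal polynomial, the factor (x − 6)^3 tells us the largest block for λ = 6 has size 3.
Step 3 — with total size 4, 2 blocks, and largest block 3, the block sizes (in nonincreasing order) are [3, 1].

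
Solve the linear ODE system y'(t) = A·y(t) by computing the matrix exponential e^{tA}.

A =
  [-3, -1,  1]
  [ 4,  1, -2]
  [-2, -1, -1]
e^{tA} =
  [-t^2*exp(-t) - 2*t*exp(-t) + exp(-t), -t^2*exp(-t)/2 - t*exp(-t), t*exp(-t)]
  [2*t^2*exp(-t) + 4*t*exp(-t), t^2*exp(-t) + 2*t*exp(-t) + exp(-t), -2*t*exp(-t)]
  [-2*t*exp(-t), -t*exp(-t), exp(-t)]

Strategy: write A = P · J · P⁻¹ where J is a Jordan canonical form, so e^{tA} = P · e^{tJ} · P⁻¹, and e^{tJ} can be computed block-by-block.

A has Jordan form
J =
  [-1,  1,  0]
  [ 0, -1,  1]
  [ 0,  0, -1]
(up to reordering of blocks).

Per-block formulas:
  For a 3×3 Jordan block J_3(-1): exp(t · J_3(-1)) = e^(-1t)·(I + t·N + (t^2/2)·N^2), where N is the 3×3 nilpotent shift.

After assembling e^{tJ} and conjugating by P, we get:

e^{tA} =
  [-t^2*exp(-t) - 2*t*exp(-t) + exp(-t), -t^2*exp(-t)/2 - t*exp(-t), t*exp(-t)]
  [2*t^2*exp(-t) + 4*t*exp(-t), t^2*exp(-t) + 2*t*exp(-t) + exp(-t), -2*t*exp(-t)]
  [-2*t*exp(-t), -t*exp(-t), exp(-t)]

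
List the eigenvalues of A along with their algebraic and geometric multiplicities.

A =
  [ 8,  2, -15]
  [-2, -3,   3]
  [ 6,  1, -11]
λ = -2: alg = 3, geom = 1

Step 1 — factor the characteristic polynomial to read off the algebraic multiplicities:
  χ_A(x) = (x + 2)^3

Step 2 — compute geometric multiplicities via the rank-nullity identity g(λ) = n − rank(A − λI):
  rank(A − (-2)·I) = 2, so dim ker(A − (-2)·I) = n − 2 = 1

Summary:
  λ = -2: algebraic multiplicity = 3, geometric multiplicity = 1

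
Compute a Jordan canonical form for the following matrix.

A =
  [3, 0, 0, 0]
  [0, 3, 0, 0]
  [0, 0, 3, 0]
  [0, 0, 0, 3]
J_1(3) ⊕ J_1(3) ⊕ J_1(3) ⊕ J_1(3)

The characteristic polynomial is
  det(x·I − A) = x^4 - 12*x^3 + 54*x^2 - 108*x + 81 = (x - 3)^4

Eigenvalues and multiplicities (the geometric multiplicity of λ is n − rank(A − λI), which equals the number of Jordan blocks for λ):
  λ = 3: algebraic multiplicity = 4, geometric multiplicity = 4

Determining the block sizes for each eigenvalue:
  λ = 3: gm = am = 4, so every block has size 1 → block sizes [1, 1, 1, 1]

Assembling the blocks gives a Jordan form
J =
  [3, 0, 0, 0]
  [0, 3, 0, 0]
  [0, 0, 3, 0]
  [0, 0, 0, 3]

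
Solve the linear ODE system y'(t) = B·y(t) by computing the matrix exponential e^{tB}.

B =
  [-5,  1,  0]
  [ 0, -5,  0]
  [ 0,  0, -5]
e^{tB} =
  [exp(-5*t), t*exp(-5*t), 0]
  [0, exp(-5*t), 0]
  [0, 0, exp(-5*t)]

Strategy: write B = P · J · P⁻¹ where J is a Jordan canonical form, so e^{tB} = P · e^{tJ} · P⁻¹, and e^{tJ} can be computed block-by-block.

B has Jordan form
J =
  [-5,  1,  0]
  [ 0, -5,  0]
  [ 0,  0, -5]
(up to reordering of blocks).

Per-block formulas:
  For a 2×2 Jordan block J_2(-5): exp(t · J_2(-5)) = e^(-5t)·(I + t·N), where N is the 2×2 nilpotent shift.
  For a 1×1 block at λ = -5: exp(t · [-5]) = [e^(-5t)].

After assembling e^{tJ} and conjugating by P, we get:

e^{tB} =
  [exp(-5*t), t*exp(-5*t), 0]
  [0, exp(-5*t), 0]
  [0, 0, exp(-5*t)]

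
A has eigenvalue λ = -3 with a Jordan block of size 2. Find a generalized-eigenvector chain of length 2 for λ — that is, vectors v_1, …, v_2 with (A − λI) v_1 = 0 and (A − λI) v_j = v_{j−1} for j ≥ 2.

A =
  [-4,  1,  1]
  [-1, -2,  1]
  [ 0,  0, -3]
A Jordan chain for λ = -3 of length 2:
v_1 = (-1, -1, 0)ᵀ
v_2 = (1, 0, 0)ᵀ

Let N = A − (-3)·I. We want v_2 with N^2 v_2 = 0 but N^1 v_2 ≠ 0; then v_{j-1} := N · v_j for j = 2, …, 2.

Pick v_2 = (1, 0, 0)ᵀ.
Then v_1 = N · v_2 = (-1, -1, 0)ᵀ.

Sanity check: (A − (-3)·I) v_1 = (0, 0, 0)ᵀ = 0. ✓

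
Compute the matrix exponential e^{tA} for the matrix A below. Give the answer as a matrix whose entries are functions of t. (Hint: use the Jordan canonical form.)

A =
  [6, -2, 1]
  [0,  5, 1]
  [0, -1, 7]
e^{tA} =
  [exp(6*t), t^2*exp(6*t)/2 - 2*t*exp(6*t), -t^2*exp(6*t)/2 + t*exp(6*t)]
  [0, -t*exp(6*t) + exp(6*t), t*exp(6*t)]
  [0, -t*exp(6*t), t*exp(6*t) + exp(6*t)]

Strategy: write A = P · J · P⁻¹ where J is a Jordan canonical form, so e^{tA} = P · e^{tJ} · P⁻¹, and e^{tJ} can be computed block-by-block.

A has Jordan form
J =
  [6, 1, 0]
  [0, 6, 1]
  [0, 0, 6]
(up to reordering of blocks).

Per-block formulas:
  For a 3×3 Jordan block J_3(6): exp(t · J_3(6)) = e^(6t)·(I + t·N + (t^2/2)·N^2), where N is the 3×3 nilpotent shift.

After assembling e^{tJ} and conjugating by P, we get:

e^{tA} =
  [exp(6*t), t^2*exp(6*t)/2 - 2*t*exp(6*t), -t^2*exp(6*t)/2 + t*exp(6*t)]
  [0, -t*exp(6*t) + exp(6*t), t*exp(6*t)]
  [0, -t*exp(6*t), t*exp(6*t) + exp(6*t)]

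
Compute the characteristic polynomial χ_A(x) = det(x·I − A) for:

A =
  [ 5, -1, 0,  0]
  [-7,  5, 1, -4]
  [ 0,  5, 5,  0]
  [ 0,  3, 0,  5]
x^4 - 20*x^3 + 150*x^2 - 500*x + 625

Expanding det(x·I − A) (e.g. by cofactor expansion or by noting that A is similar to its Jordan form J, which has the same characteristic polynomial as A) gives
  χ_A(x) = x^4 - 20*x^3 + 150*x^2 - 500*x + 625
which factors as (x - 5)^4. The eigenvalues (with algebraic multiplicities) are λ = 5 with multiplicity 4.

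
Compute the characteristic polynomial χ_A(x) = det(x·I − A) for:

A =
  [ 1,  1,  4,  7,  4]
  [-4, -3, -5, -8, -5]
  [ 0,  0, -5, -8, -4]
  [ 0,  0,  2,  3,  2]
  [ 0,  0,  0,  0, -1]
x^5 + 5*x^4 + 10*x^3 + 10*x^2 + 5*x + 1

Expanding det(x·I − A) (e.g. by cofactor expansion or by noting that A is similar to its Jordan form J, which has the same characteristic polynomial as A) gives
  χ_A(x) = x^5 + 5*x^4 + 10*x^3 + 10*x^2 + 5*x + 1
which factors as (x + 1)^5. The eigenvalues (with algebraic multiplicities) are λ = -1 with multiplicity 5.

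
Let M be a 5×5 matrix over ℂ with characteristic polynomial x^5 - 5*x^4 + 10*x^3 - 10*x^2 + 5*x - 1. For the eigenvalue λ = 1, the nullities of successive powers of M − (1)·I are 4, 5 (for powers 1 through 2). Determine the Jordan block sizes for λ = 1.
Block sizes for λ = 1: [2, 1, 1, 1]

From the dimensions of kernels of powers, the number of Jordan blocks of size at least j is d_j − d_{j−1} where d_j = dim ker(N^j) (with d_0 = 0). Computing the differences gives [4, 1].
The number of blocks of size exactly k is (#blocks of size ≥ k) − (#blocks of size ≥ k + 1), so the partition is: 3 block(s) of size 1, 1 block(s) of size 2.
In nonincreasing order the block sizes are [2, 1, 1, 1].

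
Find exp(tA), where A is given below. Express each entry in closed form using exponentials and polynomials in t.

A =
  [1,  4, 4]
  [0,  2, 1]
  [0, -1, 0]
e^{tA} =
  [exp(t), 4*t*exp(t), 4*t*exp(t)]
  [0, t*exp(t) + exp(t), t*exp(t)]
  [0, -t*exp(t), -t*exp(t) + exp(t)]

Strategy: write A = P · J · P⁻¹ where J is a Jordan canonical form, so e^{tA} = P · e^{tJ} · P⁻¹, and e^{tJ} can be computed block-by-block.

A has Jordan form
J =
  [1, 1, 0]
  [0, 1, 0]
  [0, 0, 1]
(up to reordering of blocks).

Per-block formulas:
  For a 2×2 Jordan block J_2(1): exp(t · J_2(1)) = e^(1t)·(I + t·N), where N is the 2×2 nilpotent shift.
  For a 1×1 block at λ = 1: exp(t · [1]) = [e^(1t)].

After assembling e^{tJ} and conjugating by P, we get:

e^{tA} =
  [exp(t), 4*t*exp(t), 4*t*exp(t)]
  [0, t*exp(t) + exp(t), t*exp(t)]
  [0, -t*exp(t), -t*exp(t) + exp(t)]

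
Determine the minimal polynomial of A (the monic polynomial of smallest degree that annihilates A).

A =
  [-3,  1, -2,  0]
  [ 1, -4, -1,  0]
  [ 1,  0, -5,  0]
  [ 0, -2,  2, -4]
x^3 + 12*x^2 + 48*x + 64

The characteristic polynomial is χ_A(x) = (x + 4)^4, so the eigenvalues are known. The minimal polynomial is
  m_A(x) = Π_λ (x − λ)^{k_λ}
where k_λ is the size of the *largest* Jordan block for λ (equivalently, the smallest k with (A − λI)^k v = 0 for every generalised eigenvector v of λ).

  λ = -4: largest Jordan block has size 3, contributing (x + 4)^3

So m_A(x) = (x + 4)^3 = x^3 + 12*x^2 + 48*x + 64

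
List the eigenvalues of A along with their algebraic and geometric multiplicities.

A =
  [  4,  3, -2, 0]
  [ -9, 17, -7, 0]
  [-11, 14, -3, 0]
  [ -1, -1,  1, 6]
λ = 6: alg = 4, geom = 2

Step 1 — factor the characteristic polynomial to read off the algebraic multiplicities:
  χ_A(x) = (x - 6)^4

Step 2 — compute geometric multiplicities via the rank-nullity identity g(λ) = n − rank(A − λI):
  rank(A − (6)·I) = 2, so dim ker(A − (6)·I) = n − 2 = 2

Summary:
  λ = 6: algebraic multiplicity = 4, geometric multiplicity = 2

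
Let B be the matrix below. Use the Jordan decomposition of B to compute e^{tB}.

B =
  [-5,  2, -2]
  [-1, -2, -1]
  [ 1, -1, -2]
e^{tB} =
  [-2*t*exp(-3*t) + exp(-3*t), 2*t*exp(-3*t), -2*t*exp(-3*t)]
  [-t*exp(-3*t), t*exp(-3*t) + exp(-3*t), -t*exp(-3*t)]
  [t*exp(-3*t), -t*exp(-3*t), t*exp(-3*t) + exp(-3*t)]

Strategy: write B = P · J · P⁻¹ where J is a Jordan canonical form, so e^{tB} = P · e^{tJ} · P⁻¹, and e^{tJ} can be computed block-by-block.

B has Jordan form
J =
  [-3,  1,  0]
  [ 0, -3,  0]
  [ 0,  0, -3]
(up to reordering of blocks).

Per-block formulas:
  For a 2×2 Jordan block J_2(-3): exp(t · J_2(-3)) = e^(-3t)·(I + t·N), where N is the 2×2 nilpotent shift.
  For a 1×1 block at λ = -3: exp(t · [-3]) = [e^(-3t)].

After assembling e^{tJ} and conjugating by P, we get:

e^{tB} =
  [-2*t*exp(-3*t) + exp(-3*t), 2*t*exp(-3*t), -2*t*exp(-3*t)]
  [-t*exp(-3*t), t*exp(-3*t) + exp(-3*t), -t*exp(-3*t)]
  [t*exp(-3*t), -t*exp(-3*t), t*exp(-3*t) + exp(-3*t)]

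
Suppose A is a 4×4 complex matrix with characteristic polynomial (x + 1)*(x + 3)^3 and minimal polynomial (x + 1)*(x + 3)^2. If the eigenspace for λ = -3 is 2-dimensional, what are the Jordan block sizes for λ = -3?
Block sizes for λ = -3: [2, 1]

Step 1 — from the characteristic polynomial, algebraic multiplicity of λ = -3 is 3. From dim ker(A − (-3)·I) = 2, there are exactly 2 Jordan blocks for λ = -3.
Step 2 — from the minimal polynomial, the factor (x + 3)^2 tells us the largest block for λ = -3 has size 2.
Step 3 — with total size 3, 2 blocks, and largest block 2, the block sizes (in nonincreasing order) are [2, 1].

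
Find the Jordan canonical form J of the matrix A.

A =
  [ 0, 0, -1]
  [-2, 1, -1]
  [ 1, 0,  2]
J_3(1)

The characteristic polynomial is
  det(x·I − A) = x^3 - 3*x^2 + 3*x - 1 = (x - 1)^3

Eigenvalues and multiplicities (the geometric multiplicity of λ is n − rank(A − λI), which equals the number of Jordan blocks for λ):
  λ = 1: algebraic multiplicity = 3, geometric multiplicity = 1

Determining the block sizes for each eigenvalue:
  λ = 1: one block (gm = 1), so the single block has size am = 3 → block sizes [3]

Assembling the blocks gives a Jordan form
J =
  [1, 1, 0]
  [0, 1, 1]
  [0, 0, 1]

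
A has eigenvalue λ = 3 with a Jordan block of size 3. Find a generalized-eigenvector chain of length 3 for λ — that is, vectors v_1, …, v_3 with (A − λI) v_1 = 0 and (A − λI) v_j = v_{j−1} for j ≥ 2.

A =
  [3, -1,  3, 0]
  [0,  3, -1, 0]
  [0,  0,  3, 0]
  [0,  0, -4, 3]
A Jordan chain for λ = 3 of length 3:
v_1 = (1, 0, 0, 0)ᵀ
v_2 = (3, -1, 0, -4)ᵀ
v_3 = (0, 0, 1, 0)ᵀ

Let N = A − (3)·I. We want v_3 with N^3 v_3 = 0 but N^2 v_3 ≠ 0; then v_{j-1} := N · v_j for j = 3, …, 2.

Pick v_3 = (0, 0, 1, 0)ᵀ.
Then v_2 = N · v_3 = (3, -1, 0, -4)ᵀ.
Then v_1 = N · v_2 = (1, 0, 0, 0)ᵀ.

Sanity check: (A − (3)·I) v_1 = (0, 0, 0, 0)ᵀ = 0. ✓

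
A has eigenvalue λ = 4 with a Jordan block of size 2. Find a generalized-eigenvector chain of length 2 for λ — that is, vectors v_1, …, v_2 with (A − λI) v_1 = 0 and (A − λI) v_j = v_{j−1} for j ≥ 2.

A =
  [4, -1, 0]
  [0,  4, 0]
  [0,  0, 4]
A Jordan chain for λ = 4 of length 2:
v_1 = (-1, 0, 0)ᵀ
v_2 = (0, 1, 0)ᵀ

Let N = A − (4)·I. We want v_2 with N^2 v_2 = 0 but N^1 v_2 ≠ 0; then v_{j-1} := N · v_j for j = 2, …, 2.

Pick v_2 = (0, 1, 0)ᵀ.
Then v_1 = N · v_2 = (-1, 0, 0)ᵀ.

Sanity check: (A − (4)·I) v_1 = (0, 0, 0)ᵀ = 0. ✓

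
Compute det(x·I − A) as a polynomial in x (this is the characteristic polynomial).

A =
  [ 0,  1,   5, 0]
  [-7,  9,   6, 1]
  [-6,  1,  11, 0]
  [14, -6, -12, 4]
x^4 - 24*x^3 + 216*x^2 - 864*x + 1296

Expanding det(x·I − A) (e.g. by cofactor expansion or by noting that A is similar to its Jordan form J, which has the same characteristic polynomial as A) gives
  χ_A(x) = x^4 - 24*x^3 + 216*x^2 - 864*x + 1296
which factors as (x - 6)^4. The eigenvalues (with algebraic multiplicities) are λ = 6 with multiplicity 4.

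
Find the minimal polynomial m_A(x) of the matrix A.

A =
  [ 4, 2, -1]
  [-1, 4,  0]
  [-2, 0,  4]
x^3 - 12*x^2 + 48*x - 64

The characteristic polynomial is χ_A(x) = (x - 4)^3, so the eigenvalues are known. The minimal polynomial is
  m_A(x) = Π_λ (x − λ)^{k_λ}
where k_λ is the size of the *largest* Jordan block for λ (equivalently, the smallest k with (A − λI)^k v = 0 for every generalised eigenvector v of λ).

  λ = 4: largest Jordan block has size 3, contributing (x − 4)^3

So m_A(x) = (x - 4)^3 = x^3 - 12*x^2 + 48*x - 64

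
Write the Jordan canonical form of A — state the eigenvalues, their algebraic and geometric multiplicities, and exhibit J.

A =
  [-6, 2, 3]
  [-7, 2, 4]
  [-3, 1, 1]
J_3(-1)

The characteristic polynomial is
  det(x·I − A) = x^3 + 3*x^2 + 3*x + 1 = (x + 1)^3

Eigenvalues and multiplicities (the geometric multiplicity of λ is n − rank(A − λI), which equals the number of Jordan blocks for λ):
  λ = -1: algebraic multiplicity = 3, geometric multiplicity = 1

Determining the block sizes for each eigenvalue:
  λ = -1: one block (gm = 1), so the single block has size am = 3 → block sizes [3]

Assembling the blocks gives a Jordan form
J =
  [-1,  1,  0]
  [ 0, -1,  1]
  [ 0,  0, -1]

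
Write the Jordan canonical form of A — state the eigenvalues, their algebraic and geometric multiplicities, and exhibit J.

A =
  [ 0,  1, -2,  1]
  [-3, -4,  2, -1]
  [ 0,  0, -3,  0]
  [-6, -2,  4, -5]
J_2(-3) ⊕ J_1(-3) ⊕ J_1(-3)

The characteristic polynomial is
  det(x·I − A) = x^4 + 12*x^3 + 54*x^2 + 108*x + 81 = (x + 3)^4

Eigenvalues and multiplicities (the geometric multiplicity of λ is n − rank(A − λI), which equals the number of Jordan blocks for λ):
  λ = -3: algebraic multiplicity = 4, geometric multiplicity = 3

Determining the block sizes for each eigenvalue:
  λ = -3: 3 blocks summing to 4 forces exactly one block of size 2 and the rest size 1 → block sizes [2, 1, 1]

Assembling the blocks gives a Jordan form
J =
  [-3,  1,  0,  0]
  [ 0, -3,  0,  0]
  [ 0,  0, -3,  0]
  [ 0,  0,  0, -3]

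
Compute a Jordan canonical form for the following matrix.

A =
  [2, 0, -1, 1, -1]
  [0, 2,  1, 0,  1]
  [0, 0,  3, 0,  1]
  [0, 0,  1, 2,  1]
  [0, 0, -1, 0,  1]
J_3(2) ⊕ J_1(2) ⊕ J_1(2)

The characteristic polynomial is
  det(x·I − A) = x^5 - 10*x^4 + 40*x^3 - 80*x^2 + 80*x - 32 = (x - 2)^5

Eigenvalues and multiplicities (the geometric multiplicity of λ is n − rank(A − λI), which equals the number of Jordan blocks for λ):
  λ = 2: algebraic multiplicity = 5, geometric multiplicity = 3

Determining the block sizes for each eigenvalue:
  λ = 2: with am = 5 and gm = 3, the partition is not yet determined (e.g. several partitions of 5 into 3 parts exist). Let N = A − (2)·I. Computing rank(N^1) = 2, rank(N^2) = 1, rank(N^3) = 0; the number of blocks of size ≥ j is rank(N^{j−1}) − rank(N^j), giving [3, 1, 1]. So we have 1 block(s) of size 3, 2 block(s) of size 1 → block sizes [3, 1, 1]

Assembling the blocks gives a Jordan form
J =
  [2, 1, 0, 0, 0]
  [0, 2, 1, 0, 0]
  [0, 0, 2, 0, 0]
  [0, 0, 0, 2, 0]
  [0, 0, 0, 0, 2]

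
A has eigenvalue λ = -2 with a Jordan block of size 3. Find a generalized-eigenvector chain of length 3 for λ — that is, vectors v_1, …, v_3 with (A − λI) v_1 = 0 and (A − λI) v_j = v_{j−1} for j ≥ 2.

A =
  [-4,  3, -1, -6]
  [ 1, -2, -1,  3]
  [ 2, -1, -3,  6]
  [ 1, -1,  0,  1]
A Jordan chain for λ = -2 of length 3:
v_1 = (-1, -1, -1, 0)ᵀ
v_2 = (-2, 1, 2, 1)ᵀ
v_3 = (1, 0, 0, 0)ᵀ

Let N = A − (-2)·I. We want v_3 with N^3 v_3 = 0 but N^2 v_3 ≠ 0; then v_{j-1} := N · v_j for j = 3, …, 2.

Pick v_3 = (1, 0, 0, 0)ᵀ.
Then v_2 = N · v_3 = (-2, 1, 2, 1)ᵀ.
Then v_1 = N · v_2 = (-1, -1, -1, 0)ᵀ.

Sanity check: (A − (-2)·I) v_1 = (0, 0, 0, 0)ᵀ = 0. ✓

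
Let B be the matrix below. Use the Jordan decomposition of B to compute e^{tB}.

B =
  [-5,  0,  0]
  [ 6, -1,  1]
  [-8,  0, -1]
e^{tB} =
  [exp(-5*t), 0, 0]
  [-2*t*exp(-t) + 2*exp(-t) - 2*exp(-5*t), exp(-t), t*exp(-t)]
  [-2*exp(-t) + 2*exp(-5*t), 0, exp(-t)]

Strategy: write B = P · J · P⁻¹ where J is a Jordan canonical form, so e^{tB} = P · e^{tJ} · P⁻¹, and e^{tJ} can be computed block-by-block.

B has Jordan form
J =
  [-5,  0,  0]
  [ 0, -1,  1]
  [ 0,  0, -1]
(up to reordering of blocks).

Per-block formulas:
  For a 1×1 block at λ = -5: exp(t · [-5]) = [e^(-5t)].
  For a 2×2 Jordan block J_2(-1): exp(t · J_2(-1)) = e^(-1t)·(I + t·N), where N is the 2×2 nilpotent shift.

After assembling e^{tJ} and conjugating by P, we get:

e^{tB} =
  [exp(-5*t), 0, 0]
  [-2*t*exp(-t) + 2*exp(-t) - 2*exp(-5*t), exp(-t), t*exp(-t)]
  [-2*exp(-t) + 2*exp(-5*t), 0, exp(-t)]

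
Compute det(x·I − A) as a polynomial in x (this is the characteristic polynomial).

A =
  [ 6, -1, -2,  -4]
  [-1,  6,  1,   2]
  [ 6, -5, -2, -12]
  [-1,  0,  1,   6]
x^4 - 16*x^3 + 96*x^2 - 256*x + 256

Expanding det(x·I − A) (e.g. by cofactor expansion or by noting that A is similar to its Jordan form J, which has the same characteristic polynomial as A) gives
  χ_A(x) = x^4 - 16*x^3 + 96*x^2 - 256*x + 256
which factors as (x - 4)^4. The eigenvalues (with algebraic multiplicities) are λ = 4 with multiplicity 4.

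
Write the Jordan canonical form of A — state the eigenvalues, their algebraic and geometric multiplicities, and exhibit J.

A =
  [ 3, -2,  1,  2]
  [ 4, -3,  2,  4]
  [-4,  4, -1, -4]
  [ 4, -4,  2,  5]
J_2(1) ⊕ J_1(1) ⊕ J_1(1)

The characteristic polynomial is
  det(x·I − A) = x^4 - 4*x^3 + 6*x^2 - 4*x + 1 = (x - 1)^4

Eigenvalues and multiplicities (the geometric multiplicity of λ is n − rank(A − λI), which equals the number of Jordan blocks for λ):
  λ = 1: algebraic multiplicity = 4, geometric multiplicity = 3

Determining the block sizes for each eigenvalue:
  λ = 1: 3 blocks summing to 4 forces exactly one block of size 2 and the rest size 1 → block sizes [2, 1, 1]

Assembling the blocks gives a Jordan form
J =
  [1, 1, 0, 0]
  [0, 1, 0, 0]
  [0, 0, 1, 0]
  [0, 0, 0, 1]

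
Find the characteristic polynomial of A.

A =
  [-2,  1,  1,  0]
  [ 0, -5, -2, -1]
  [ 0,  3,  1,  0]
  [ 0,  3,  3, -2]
x^4 + 8*x^3 + 24*x^2 + 32*x + 16

Expanding det(x·I − A) (e.g. by cofactor expansion or by noting that A is similar to its Jordan form J, which has the same characteristic polynomial as A) gives
  χ_A(x) = x^4 + 8*x^3 + 24*x^2 + 32*x + 16
which factors as (x + 2)^4. The eigenvalues (with algebraic multiplicities) are λ = -2 with multiplicity 4.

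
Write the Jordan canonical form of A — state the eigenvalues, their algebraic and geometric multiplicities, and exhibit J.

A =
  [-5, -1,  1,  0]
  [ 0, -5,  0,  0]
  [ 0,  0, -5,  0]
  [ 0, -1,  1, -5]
J_2(-5) ⊕ J_1(-5) ⊕ J_1(-5)

The characteristic polynomial is
  det(x·I − A) = x^4 + 20*x^3 + 150*x^2 + 500*x + 625 = (x + 5)^4

Eigenvalues and multiplicities (the geometric multiplicity of λ is n − rank(A − λI), which equals the number of Jordan blocks for λ):
  λ = -5: algebraic multiplicity = 4, geometric multiplicity = 3

Determining the block sizes for each eigenvalue:
  λ = -5: 3 blocks summing to 4 forces exactly one block of size 2 and the rest size 1 → block sizes [2, 1, 1]

Assembling the blocks gives a Jordan form
J =
  [-5,  1,  0,  0]
  [ 0, -5,  0,  0]
  [ 0,  0, -5,  0]
  [ 0,  0,  0, -5]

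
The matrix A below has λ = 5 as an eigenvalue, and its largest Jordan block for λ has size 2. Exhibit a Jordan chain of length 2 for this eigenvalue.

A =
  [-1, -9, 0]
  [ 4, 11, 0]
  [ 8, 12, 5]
A Jordan chain for λ = 5 of length 2:
v_1 = (-6, 4, 8)ᵀ
v_2 = (1, 0, 0)ᵀ

Let N = A − (5)·I. We want v_2 with N^2 v_2 = 0 but N^1 v_2 ≠ 0; then v_{j-1} := N · v_j for j = 2, …, 2.

Pick v_2 = (1, 0, 0)ᵀ.
Then v_1 = N · v_2 = (-6, 4, 8)ᵀ.

Sanity check: (A − (5)·I) v_1 = (0, 0, 0)ᵀ = 0. ✓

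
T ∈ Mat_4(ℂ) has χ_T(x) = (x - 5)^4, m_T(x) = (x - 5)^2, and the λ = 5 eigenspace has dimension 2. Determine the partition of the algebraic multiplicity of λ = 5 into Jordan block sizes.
Block sizes for λ = 5: [2, 2]

Step 1 — from the characteristic polynomial, algebraic multiplicity of λ = 5 is 4. From dim ker(T − (5)·I) = 2, there are exactly 2 Jordan blocks for λ = 5.
Step 2 — from the minimal polynomial, the factor (x − 5)^2 tells us the largest block for λ = 5 has size 2.
Step 3 — with total size 4, 2 blocks, and largest block 2, the block sizes (in nonincreasing order) are [2, 2].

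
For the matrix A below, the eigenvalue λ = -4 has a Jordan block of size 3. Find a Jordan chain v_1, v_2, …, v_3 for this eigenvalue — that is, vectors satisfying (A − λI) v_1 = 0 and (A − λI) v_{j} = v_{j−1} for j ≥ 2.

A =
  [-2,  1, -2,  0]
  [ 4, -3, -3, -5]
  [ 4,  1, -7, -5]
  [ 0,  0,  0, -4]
A Jordan chain for λ = -4 of length 3:
v_1 = (1, 2, 2, 0)ᵀ
v_2 = (1, 1, 1, 0)ᵀ
v_3 = (0, 1, 0, 0)ᵀ

Let N = A − (-4)·I. We want v_3 with N^3 v_3 = 0 but N^2 v_3 ≠ 0; then v_{j-1} := N · v_j for j = 3, …, 2.

Pick v_3 = (0, 1, 0, 0)ᵀ.
Then v_2 = N · v_3 = (1, 1, 1, 0)ᵀ.
Then v_1 = N · v_2 = (1, 2, 2, 0)ᵀ.

Sanity check: (A − (-4)·I) v_1 = (0, 0, 0, 0)ᵀ = 0. ✓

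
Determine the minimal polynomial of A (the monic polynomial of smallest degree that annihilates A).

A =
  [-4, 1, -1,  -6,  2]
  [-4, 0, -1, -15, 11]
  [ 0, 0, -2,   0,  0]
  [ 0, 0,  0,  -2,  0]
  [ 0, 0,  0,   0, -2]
x^3 + 6*x^2 + 12*x + 8

The characteristic polynomial is χ_A(x) = (x + 2)^5, so the eigenvalues are known. The minimal polynomial is
  m_A(x) = Π_λ (x − λ)^{k_λ}
where k_λ is the size of the *largest* Jordan block for λ (equivalently, the smallest k with (A − λI)^k v = 0 for every generalised eigenvector v of λ).

  λ = -2: largest Jordan block has size 3, contributing (x + 2)^3

So m_A(x) = (x + 2)^3 = x^3 + 6*x^2 + 12*x + 8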